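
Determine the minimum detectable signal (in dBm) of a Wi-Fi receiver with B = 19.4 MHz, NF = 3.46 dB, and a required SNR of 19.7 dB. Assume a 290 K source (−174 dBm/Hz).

Sensitivity = −174 + 10 log₁₀(B) + NF + SNR_min
= −174 + 72.88 + 3.46 + 19.7
= −77.96 dBm → −78.0 dBm

−78.0 dBm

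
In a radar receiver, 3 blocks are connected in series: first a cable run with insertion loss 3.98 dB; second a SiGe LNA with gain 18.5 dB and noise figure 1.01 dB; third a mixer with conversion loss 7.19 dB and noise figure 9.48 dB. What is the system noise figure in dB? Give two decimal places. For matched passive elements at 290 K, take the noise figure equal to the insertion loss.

5.36 dB

Convert to linear (a loss of L dB is a gain of −L dB): F_i = 10^(NF_i/10), G_i = 10^(G_i,dB/10)
  Stage 1: F_1 = 10^(3.98/10) = 2.500, G_1 = 10^(−3.98/10) = 0.3999
  Stage 2: F_2 = 10^(1.01/10) = 1.262, G_2 = 10^(18.5/10) = 70.79
  Stage 3: F_3 = 10^(9.48/10) = 8.872, G_3 = 10^(−7.19/10) = 0.1910
Friis cascade:
  F = 2.500 + (1.262 − 1)/0.3999 + (8.872 − 1)/28.31 = 3.433
NF = 10 log₁₀(3.433) = 5.36 dB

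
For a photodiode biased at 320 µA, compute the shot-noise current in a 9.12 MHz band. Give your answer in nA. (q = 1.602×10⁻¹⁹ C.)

30.6 nA

I_n = √(2qI·B)
2qI·B = 2 × 1.602×10⁻¹⁹ × 3.20×10⁻⁴ × 9.12×10⁶ = 9.35×10⁻¹⁶ A²
I_n = √(9.35×10⁻¹⁶) = 3.06×10⁻⁸ A = 30.6 nA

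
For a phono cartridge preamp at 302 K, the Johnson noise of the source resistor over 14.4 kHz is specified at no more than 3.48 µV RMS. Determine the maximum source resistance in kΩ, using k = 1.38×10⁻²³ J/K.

50.4 kΩ

Johnson–Nyquist: V_n = √(4kTRB) ⇒ R = V_n² / (4kTB)
4kTB = 4 × 1.38×10⁻²³ × 302 × 1.44×10⁴ = 2.40×10⁻¹⁶
R = (3.48×10⁻⁶)² / 2.40×10⁻¹⁶ = 5.04×10⁴ Ω = 50.4 kΩ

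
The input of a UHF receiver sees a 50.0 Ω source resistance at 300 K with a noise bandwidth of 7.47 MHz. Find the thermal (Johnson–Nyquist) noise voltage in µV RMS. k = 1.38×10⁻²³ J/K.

V_n = √(4kTRB)
4kTRB = 4 × 1.38×10⁻²³ × 300 × 5.00×10¹ × 7.47×10⁶ = 6.19×10⁻¹² V²
V_n = √(6.19×10⁻¹²) = 2.49×10⁻⁶ V = 2.49 µV

2.49 µV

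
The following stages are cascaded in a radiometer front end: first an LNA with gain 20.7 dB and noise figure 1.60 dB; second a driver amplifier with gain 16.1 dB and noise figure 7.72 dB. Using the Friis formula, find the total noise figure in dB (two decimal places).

1.72 dB

Convert to linear (a loss of L dB is a gain of −L dB): F_i = 10^(NF_i/10), G_i = 10^(G_i,dB/10)
  Stage 1: F_1 = 10^(1.60/10) = 1.445, G_1 = 10^(20.7/10) = 117.5
  Stage 2: F_2 = 10^(7.72/10) = 5.916, G_2 = 10^(16.1/10) = 40.74
Friis cascade:
  F = 1.445 + (5.916 − 1)/117.5 = 1.487
NF = 10 log₁₀(1.487) = 1.72 dB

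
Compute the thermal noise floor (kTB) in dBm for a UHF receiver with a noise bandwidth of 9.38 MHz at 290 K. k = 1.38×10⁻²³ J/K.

−104.3 dBm

P_n = kTB = 1.38×10⁻²³ × 290 × 9.38×10⁶ = 3.75×10⁻¹⁴ W
In dBm: 10 log₁₀(3.75×10⁻¹⁴ / 10⁻³) = −104.3 dBm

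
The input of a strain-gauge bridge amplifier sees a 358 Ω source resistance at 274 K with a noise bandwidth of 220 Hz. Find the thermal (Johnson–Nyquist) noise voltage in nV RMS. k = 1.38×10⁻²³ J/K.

V_n = √(4kTRB)
4kTRB = 4 × 1.38×10⁻²³ × 274 × 3.58×10² × 2.20×10² = 1.19×10⁻¹⁵ V²
V_n = √(1.19×10⁻¹⁵) = 3.45×10⁻⁸ V = 34.5 nV

34.5 nV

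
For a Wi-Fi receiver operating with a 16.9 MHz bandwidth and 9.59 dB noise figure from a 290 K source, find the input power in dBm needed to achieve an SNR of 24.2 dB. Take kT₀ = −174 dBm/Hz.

Sensitivity = −174 + 10 log₁₀(B) + NF + SNR_min
= −174 + 72.28 + 9.59 + 24.2
= −67.93 dBm → −67.9 dBm

−67.9 dBm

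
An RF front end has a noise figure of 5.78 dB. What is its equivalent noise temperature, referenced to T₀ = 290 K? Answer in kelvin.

F = 10^(5.78/10) = 3.78443
T_e = (F − 1)·T₀ = (3.78443 − 1) × 290 = 807 K

807 K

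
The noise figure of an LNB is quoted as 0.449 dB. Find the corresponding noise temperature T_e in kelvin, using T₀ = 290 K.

31.6 K

F = 10^(0.449/10) = 1.10892
T_e = (F − 1)·T₀ = (1.10892 − 1) × 290 = 31.6 K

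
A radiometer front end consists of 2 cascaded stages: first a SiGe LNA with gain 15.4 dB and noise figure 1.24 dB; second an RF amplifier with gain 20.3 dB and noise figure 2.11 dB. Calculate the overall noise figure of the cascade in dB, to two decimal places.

1.30 dB

Convert to linear (a loss of L dB is a gain of −L dB): F_i = 10^(NF_i/10), G_i = 10^(G_i,dB/10)
  Stage 1: F_1 = 10^(1.24/10) = 1.330, G_1 = 10^(15.4/10) = 34.67
  Stage 2: F_2 = 10^(2.11/10) = 1.626, G_2 = 10^(20.3/10) = 107.2
Friis cascade:
  F = 1.330 + (1.626 − 1)/34.67 = 1.348
NF = 10 log₁₀(1.348) = 1.30 dB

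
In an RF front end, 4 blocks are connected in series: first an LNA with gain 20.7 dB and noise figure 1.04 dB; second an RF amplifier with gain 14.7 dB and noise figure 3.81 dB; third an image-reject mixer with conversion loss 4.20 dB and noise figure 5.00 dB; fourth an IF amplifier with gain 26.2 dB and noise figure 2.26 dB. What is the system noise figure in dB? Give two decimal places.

1.08 dB

Convert to linear (a loss of L dB is a gain of −L dB): F_i = 10^(NF_i/10), G_i = 10^(G_i,dB/10)
  Stage 1: F_1 = 10^(1.04/10) = 1.271, G_1 = 10^(20.7/10) = 117.5
  Stage 2: F_2 = 10^(3.81/10) = 2.404, G_2 = 10^(14.7/10) = 29.51
  Stage 3: F_3 = 10^(5.00/10) = 3.162, G_3 = 10^(−4.20/10) = 0.3802
  Stage 4: F_4 = 10^(2.26/10) = 1.683, G_4 = 10^(26.2/10) = 416.9
Friis cascade:
  F = 1.271 + (2.404 − 1)/117.5 + (3.162 − 1)/3467 + (1.683 − 1)/1318 = 1.284
NF = 10 log₁₀(1.284) = 1.08 dB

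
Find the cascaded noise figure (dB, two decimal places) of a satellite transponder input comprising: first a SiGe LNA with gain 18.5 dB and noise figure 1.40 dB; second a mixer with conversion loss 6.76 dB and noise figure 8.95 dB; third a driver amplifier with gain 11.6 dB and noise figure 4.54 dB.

2.04 dB

Convert to linear (a loss of L dB is a gain of −L dB): F_i = 10^(NF_i/10), G_i = 10^(G_i,dB/10)
  Stage 1: F_1 = 10^(1.40/10) = 1.380, G_1 = 10^(18.5/10) = 70.79
  Stage 2: F_2 = 10^(8.95/10) = 7.852, G_2 = 10^(−6.76/10) = 0.2109
  Stage 3: F_3 = 10^(4.54/10) = 2.844, G_3 = 10^(11.6/10) = 14.45
Friis cascade:
  F = 1.380 + (7.852 − 1)/70.79 + (2.844 − 1)/14.93 = 1.601
NF = 10 log₁₀(1.601) = 2.04 dB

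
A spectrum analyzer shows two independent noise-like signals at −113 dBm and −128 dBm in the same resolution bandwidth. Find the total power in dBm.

Convert to linear, add, convert back:
P₁ = 5.01×10⁻¹⁵ W, P₂ = 1.58×10⁻¹⁶ W
P_tot = 5.17×10⁻¹⁵ W → 10 log₁₀(P_tot / 10⁻³) = −112.9 dBm

−112.9 dBm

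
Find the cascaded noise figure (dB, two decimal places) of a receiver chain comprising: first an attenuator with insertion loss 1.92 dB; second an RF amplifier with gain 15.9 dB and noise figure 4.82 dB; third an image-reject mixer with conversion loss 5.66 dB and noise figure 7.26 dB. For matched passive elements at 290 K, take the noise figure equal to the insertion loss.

Convert to linear (a loss of L dB is a gain of −L dB): F_i = 10^(NF_i/10), G_i = 10^(G_i,dB/10)
  Stage 1: F_1 = 10^(1.92/10) = 1.556, G_1 = 10^(−1.92/10) = 0.6427
  Stage 2: F_2 = 10^(4.82/10) = 3.034, G_2 = 10^(15.9/10) = 38.90
  Stage 3: F_3 = 10^(7.26/10) = 5.321, G_3 = 10^(−5.66/10) = 0.2716
Friis cascade:
  F = 1.556 + (3.034 − 1)/0.6427 + (5.321 − 1)/25.00 = 4.893
NF = 10 log₁₀(4.893) = 6.90 dB

6.90 dB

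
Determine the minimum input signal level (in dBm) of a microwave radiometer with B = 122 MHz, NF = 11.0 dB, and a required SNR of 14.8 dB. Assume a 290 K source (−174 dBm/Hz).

−67.3 dBm

Sensitivity = −174 + 10 log₁₀(B) + NF + SNR_min
= −174 + 80.86 + 11.0 + 14.8
= −67.34 dBm → −67.3 dBm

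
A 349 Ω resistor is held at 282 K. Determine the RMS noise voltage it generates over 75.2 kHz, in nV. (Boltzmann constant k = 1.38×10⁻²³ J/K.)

V_n = √(4kTRB)
4kTRB = 4 × 1.38×10⁻²³ × 282 × 3.49×10² × 7.52×10⁴ = 4.09×10⁻¹³ V²
V_n = √(4.09×10⁻¹³) = 6.39×10⁻⁷ V = 639 nV

639 nV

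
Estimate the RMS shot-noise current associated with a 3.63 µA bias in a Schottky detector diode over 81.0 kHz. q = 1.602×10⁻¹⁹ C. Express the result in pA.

307 pA

I_n = √(2qI·B)
2qI·B = 2 × 1.602×10⁻¹⁹ × 3.63×10⁻⁶ × 8.10×10⁴ = 9.42×10⁻²⁰ A²
I_n = √(9.42×10⁻²⁰) = 3.07×10⁻¹⁰ A = 307 pA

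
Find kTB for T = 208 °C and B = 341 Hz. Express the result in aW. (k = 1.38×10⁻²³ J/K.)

T = 208 °C + 273.15 = 481.15 K
P_n = kTB = 1.38×10⁻²³ × 481.15 × 3.41×10² = 2.26×10⁻¹⁸ W = 2.26 aW

2.26 aW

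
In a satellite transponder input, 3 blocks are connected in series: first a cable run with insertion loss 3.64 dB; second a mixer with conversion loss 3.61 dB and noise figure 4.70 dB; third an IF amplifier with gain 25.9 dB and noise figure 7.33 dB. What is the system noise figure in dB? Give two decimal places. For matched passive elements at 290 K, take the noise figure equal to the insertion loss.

14.80 dB

Convert to linear (a loss of L dB is a gain of −L dB): F_i = 10^(NF_i/10), G_i = 10^(G_i,dB/10)
  Stage 1: F_1 = 10^(3.64/10) = 2.312, G_1 = 10^(−3.64/10) = 0.4325
  Stage 2: F_2 = 10^(4.70/10) = 2.951, G_2 = 10^(−3.61/10) = 0.4355
  Stage 3: F_3 = 10^(7.33/10) = 5.408, G_3 = 10^(25.9/10) = 389.0
Friis cascade:
  F = 2.312 + (2.951 − 1)/0.4325 + (5.408 − 1)/0.1884 = 30.22
NF = 10 log₁₀(30.22) = 14.80 dB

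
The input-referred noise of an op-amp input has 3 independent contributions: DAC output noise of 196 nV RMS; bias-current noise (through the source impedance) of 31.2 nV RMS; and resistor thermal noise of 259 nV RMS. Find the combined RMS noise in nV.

Uncorrelated sources add in power (mean-square): V_tot = √(ΣV_i²)
V_tot = √[(1.96×10⁻⁷)² + (3.12×10⁻⁸)² + (2.59×10⁻⁷)²] = 3.26×10⁻⁷ V = 326 nV

326 nV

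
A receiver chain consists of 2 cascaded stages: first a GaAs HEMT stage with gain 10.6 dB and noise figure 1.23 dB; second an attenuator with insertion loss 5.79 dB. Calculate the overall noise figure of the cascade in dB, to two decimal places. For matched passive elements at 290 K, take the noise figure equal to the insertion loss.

1.96 dB

Convert to linear (a loss of L dB is a gain of −L dB): F_i = 10^(NF_i/10), G_i = 10^(G_i,dB/10)
  Stage 1: F_1 = 10^(1.23/10) = 1.327, G_1 = 10^(10.6/10) = 11.48
  Stage 2: F_2 = 10^(5.79/10) = 3.793, G_2 = 10^(−5.79/10) = 0.2636
Friis cascade:
  F = 1.327 + (3.793 − 1)/11.48 = 1.571
NF = 10 log₁₀(1.571) = 1.96 dB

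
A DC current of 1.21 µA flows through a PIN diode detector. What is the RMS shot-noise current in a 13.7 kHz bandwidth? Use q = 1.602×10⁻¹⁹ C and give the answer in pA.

I_n = √(2qI·B)
2qI·B = 2 × 1.602×10⁻¹⁹ × 1.21×10⁻⁶ × 1.37×10⁴ = 5.31×10⁻²¹ A²
I_n = √(5.31×10⁻²¹) = 7.29×10⁻¹¹ A = 72.9 pA

72.9 pA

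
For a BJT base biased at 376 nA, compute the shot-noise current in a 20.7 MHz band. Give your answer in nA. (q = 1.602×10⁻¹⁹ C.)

I_n = √(2qI·B)
2qI·B = 2 × 1.602×10⁻¹⁹ × 3.76×10⁻⁷ × 2.07×10⁷ = 2.49×10⁻¹⁸ A²
I_n = √(2.49×10⁻¹⁸) = 1.58×10⁻⁹ A = 1.58 nA

1.58 nA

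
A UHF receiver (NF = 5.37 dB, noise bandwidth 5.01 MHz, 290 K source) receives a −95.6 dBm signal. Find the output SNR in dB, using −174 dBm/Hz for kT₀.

Noise floor: N = −174 + 10 log₁₀(B) + NF
10 log₁₀(5.01×10⁶) = 67 dB
N = −174 + 67 + 5.37 = −101.63 dBm
SNR = P_sig − N = −95.6 − (−101.63) = 6.03 dB → 6.0 dB

6.0 dB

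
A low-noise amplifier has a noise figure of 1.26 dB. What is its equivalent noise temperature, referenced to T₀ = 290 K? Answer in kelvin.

F = 10^(1.26/10) = 1.3366
T_e = (F − 1)·T₀ = (1.3366 − 1) × 290 = 97.6 K

97.6 K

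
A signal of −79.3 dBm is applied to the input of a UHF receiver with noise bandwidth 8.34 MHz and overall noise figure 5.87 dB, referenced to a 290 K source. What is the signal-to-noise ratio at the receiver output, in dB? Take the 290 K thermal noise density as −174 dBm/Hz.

Noise floor: N = −174 + 10 log₁₀(B) + NF
10 log₁₀(8.34×10⁶) = 69.21 dB
N = −174 + 69.21 + 5.87 = −98.92 dBm
SNR = P_sig − N = −79.3 − (−98.92) = 19.62 dB → 19.6 dB

19.6 dB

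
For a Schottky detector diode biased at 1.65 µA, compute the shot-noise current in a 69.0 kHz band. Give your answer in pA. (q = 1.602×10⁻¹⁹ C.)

191 pA

I_n = √(2qI·B)
2qI·B = 2 × 1.602×10⁻¹⁹ × 1.65×10⁻⁶ × 6.90×10⁴ = 3.65×10⁻²⁰ A²
I_n = √(3.65×10⁻²⁰) = 1.91×10⁻¹⁰ A = 191 pA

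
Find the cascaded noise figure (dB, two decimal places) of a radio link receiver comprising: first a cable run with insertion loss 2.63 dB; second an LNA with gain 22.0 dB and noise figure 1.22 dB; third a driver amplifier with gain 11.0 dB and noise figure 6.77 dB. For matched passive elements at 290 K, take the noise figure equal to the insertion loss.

Convert to linear (a loss of L dB is a gain of −L dB): F_i = 10^(NF_i/10), G_i = 10^(G_i,dB/10)
  Stage 1: F_1 = 10^(2.63/10) = 1.832, G_1 = 10^(−2.63/10) = 0.5458
  Stage 2: F_2 = 10^(1.22/10) = 1.324, G_2 = 10^(22.0/10) = 158.5
  Stage 3: F_3 = 10^(6.77/10) = 4.753, G_3 = 10^(11.0/10) = 12.59
Friis cascade:
  F = 1.832 + (1.324 − 1)/0.5458 + (4.753 − 1)/86.50 = 2.470
NF = 10 log₁₀(2.470) = 3.93 dB

3.93 dB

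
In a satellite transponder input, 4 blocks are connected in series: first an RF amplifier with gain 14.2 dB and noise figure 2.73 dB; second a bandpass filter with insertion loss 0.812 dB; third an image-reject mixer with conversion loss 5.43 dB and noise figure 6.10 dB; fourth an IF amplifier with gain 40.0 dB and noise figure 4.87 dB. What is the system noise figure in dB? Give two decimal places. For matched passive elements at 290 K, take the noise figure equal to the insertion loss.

Convert to linear (a loss of L dB is a gain of −L dB): F_i = 10^(NF_i/10), G_i = 10^(G_i,dB/10)
  Stage 1: F_1 = 10^(2.73/10) = 1.875, G_1 = 10^(14.2/10) = 26.30
  Stage 2: F_2 = 10^(0.812/10) = 1.206, G_2 = 10^(−0.812/10) = 0.8295
  Stage 3: F_3 = 10^(6.10/10) = 4.074, G_3 = 10^(−5.43/10) = 0.2864
  Stage 4: F_4 = 10^(4.87/10) = 3.069, G_4 = 10^(40.0/10) = 1.000×10⁴
Friis cascade:
  F = 1.875 + (1.206 − 1)/26.30 + (4.074 − 1)/21.82 + (3.069 − 1)/6.249 = 2.355
NF = 10 log₁₀(2.355) = 3.72 dB

3.72 dB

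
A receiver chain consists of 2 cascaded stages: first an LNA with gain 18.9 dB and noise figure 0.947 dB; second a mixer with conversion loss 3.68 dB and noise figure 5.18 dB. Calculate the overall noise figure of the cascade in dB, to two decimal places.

Convert to linear (a loss of L dB is a gain of −L dB): F_i = 10^(NF_i/10), G_i = 10^(G_i,dB/10)
  Stage 1: F_1 = 10^(0.947/10) = 1.244, G_1 = 10^(18.9/10) = 77.62
  Stage 2: F_2 = 10^(5.18/10) = 3.296, G_2 = 10^(−3.68/10) = 0.4285
Friis cascade:
  F = 1.244 + (3.296 − 1)/77.62 = 1.273
NF = 10 log₁₀(1.273) = 1.05 dB

1.05 dB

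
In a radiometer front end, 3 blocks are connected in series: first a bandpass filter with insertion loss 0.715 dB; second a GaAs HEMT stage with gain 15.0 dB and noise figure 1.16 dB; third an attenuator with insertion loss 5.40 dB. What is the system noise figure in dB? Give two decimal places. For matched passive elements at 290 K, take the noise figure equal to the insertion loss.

Convert to linear (a loss of L dB is a gain of −L dB): F_i = 10^(NF_i/10), G_i = 10^(G_i,dB/10)
  Stage 1: F_1 = 10^(0.715/10) = 1.179, G_1 = 10^(−0.715/10) = 0.8482
  Stage 2: F_2 = 10^(1.16/10) = 1.306, G_2 = 10^(15.0/10) = 31.62
  Stage 3: F_3 = 10^(5.40/10) = 3.467, G_3 = 10^(−5.40/10) = 0.2884
Friis cascade:
  F = 1.179 + (1.306 − 1)/0.8482 + (3.467 − 1)/26.82 = 1.632
NF = 10 log₁₀(1.632) = 2.13 dB

2.13 dB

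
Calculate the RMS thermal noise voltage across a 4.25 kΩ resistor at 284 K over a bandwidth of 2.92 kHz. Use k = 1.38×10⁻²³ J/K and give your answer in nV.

441 nV

V_n = √(4kTRB)
4kTRB = 4 × 1.38×10⁻²³ × 284 × 4.25×10³ × 2.92×10³ = 1.95×10⁻¹³ V²
V_n = √(1.95×10⁻¹³) = 4.41×10⁻⁷ V = 441 nV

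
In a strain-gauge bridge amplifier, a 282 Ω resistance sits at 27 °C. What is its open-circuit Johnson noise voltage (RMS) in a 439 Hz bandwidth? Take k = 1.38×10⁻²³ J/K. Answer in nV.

T = 27 °C + 273.15 = 300.15 K
V_n = √(4kTRB)
4kTRB = 4 × 1.38×10⁻²³ × 300.15 × 2.82×10² × 4.39×10² = 2.05×10⁻¹⁵ V²
V_n = √(2.05×10⁻¹⁵) = 4.53×10⁻⁸ V = 45.3 nV

45.3 nV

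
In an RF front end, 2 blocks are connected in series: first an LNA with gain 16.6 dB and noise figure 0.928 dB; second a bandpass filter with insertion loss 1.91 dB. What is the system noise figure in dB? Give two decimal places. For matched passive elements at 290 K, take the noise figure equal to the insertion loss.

0.97 dB

Convert to linear (a loss of L dB is a gain of −L dB): F_i = 10^(NF_i/10), G_i = 10^(G_i,dB/10)
  Stage 1: F_1 = 10^(0.928/10) = 1.238, G_1 = 10^(16.6/10) = 45.71
  Stage 2: F_2 = 10^(1.91/10) = 1.552, G_2 = 10^(−1.91/10) = 0.6442
Friis cascade:
  F = 1.238 + (1.552 − 1)/45.71 = 1.250
NF = 10 log₁₀(1.250) = 0.97 dB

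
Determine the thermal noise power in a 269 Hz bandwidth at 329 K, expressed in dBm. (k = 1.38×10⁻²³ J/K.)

−149.1 dBm

P_n = kTB = 1.38×10⁻²³ × 329 × 2.69×10² = 1.22×10⁻¹⁸ W
In dBm: 10 log₁₀(1.22×10⁻¹⁸ / 10⁻³) = −149.1 dBm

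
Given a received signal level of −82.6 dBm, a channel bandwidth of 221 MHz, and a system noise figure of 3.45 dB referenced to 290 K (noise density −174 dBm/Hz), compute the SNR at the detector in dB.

Noise floor: N = −174 + 10 log₁₀(B) + NF
10 log₁₀(2.21×10⁸) = 83.44 dB
N = −174 + 83.44 + 3.45 = −87.11 dBm
SNR = P_sig − N = −82.6 − (−87.11) = 4.51 dB → 4.5 dB

4.5 dB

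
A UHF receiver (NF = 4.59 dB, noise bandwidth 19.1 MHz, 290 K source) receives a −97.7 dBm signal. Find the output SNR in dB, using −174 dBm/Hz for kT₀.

−1.1 dB

Noise floor: N = −174 + 10 log₁₀(B) + NF
10 log₁₀(1.91×10⁷) = 72.81 dB
N = −174 + 72.81 + 4.59 = −96.60 dBm
SNR = P_sig − N = −97.7 − (−96.60) = −1.10 dB → −1.1 dB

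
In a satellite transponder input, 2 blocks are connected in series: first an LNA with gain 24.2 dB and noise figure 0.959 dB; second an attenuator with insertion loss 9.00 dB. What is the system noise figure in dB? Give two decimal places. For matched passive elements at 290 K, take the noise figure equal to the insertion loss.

1.05 dB

Convert to linear (a loss of L dB is a gain of −L dB): F_i = 10^(NF_i/10), G_i = 10^(G_i,dB/10)
  Stage 1: F_1 = 10^(0.959/10) = 1.247, G_1 = 10^(24.2/10) = 263.0
  Stage 2: F_2 = 10^(9.00/10) = 7.943, G_2 = 10^(−9.00/10) = 0.1259
Friis cascade:
  F = 1.247 + (7.943 − 1)/263.0 = 1.273
NF = 10 log₁₀(1.273) = 1.05 dB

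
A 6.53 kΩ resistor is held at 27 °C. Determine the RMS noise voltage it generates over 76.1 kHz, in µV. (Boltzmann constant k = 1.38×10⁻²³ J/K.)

2.87 µV

T = 27 °C + 273.15 = 300.15 K
V_n = √(4kTRB)
4kTRB = 4 × 1.38×10⁻²³ × 300.15 × 6.53×10³ × 7.61×10⁴ = 8.23×10⁻¹² V²
V_n = √(8.23×10⁻¹²) = 2.87×10⁻⁶ V = 2.87 µV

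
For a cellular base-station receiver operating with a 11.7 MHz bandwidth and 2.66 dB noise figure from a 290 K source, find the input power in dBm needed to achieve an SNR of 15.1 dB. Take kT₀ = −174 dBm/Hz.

Sensitivity = −174 + 10 log₁₀(B) + NF + SNR_min
= −174 + 70.68 + 2.66 + 15.1
= −85.56 dBm → −85.6 dBm

−85.6 dBm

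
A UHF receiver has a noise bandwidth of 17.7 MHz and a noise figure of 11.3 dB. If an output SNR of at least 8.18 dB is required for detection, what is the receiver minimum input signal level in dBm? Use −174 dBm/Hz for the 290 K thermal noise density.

−82.0 dBm

Sensitivity = −174 + 10 log₁₀(B) + NF + SNR_min
= −174 + 72.48 + 11.3 + 8.18
= −82.04 dBm → −82.0 dBm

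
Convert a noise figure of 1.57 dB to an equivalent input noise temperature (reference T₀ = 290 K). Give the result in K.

F = 10^(1.57/10) = 1.43549
T_e = (F − 1)·T₀ = (1.43549 − 1) × 290 = 126 K

126 K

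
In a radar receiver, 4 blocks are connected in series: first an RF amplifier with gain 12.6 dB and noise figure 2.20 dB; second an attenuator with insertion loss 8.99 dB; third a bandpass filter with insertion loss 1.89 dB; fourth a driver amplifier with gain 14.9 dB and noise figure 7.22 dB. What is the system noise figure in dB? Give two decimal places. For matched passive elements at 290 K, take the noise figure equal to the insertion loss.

Convert to linear (a loss of L dB is a gain of −L dB): F_i = 10^(NF_i/10), G_i = 10^(G_i,dB/10)
  Stage 1: F_1 = 10^(2.20/10) = 1.660, G_1 = 10^(12.6/10) = 18.20
  Stage 2: F_2 = 10^(8.99/10) = 7.925, G_2 = 10^(−8.99/10) = 0.1262
  Stage 3: F_3 = 10^(1.89/10) = 1.545, G_3 = 10^(−1.89/10) = 0.6471
  Stage 4: F_4 = 10^(7.22/10) = 5.272, G_4 = 10^(14.9/10) = 30.90
Friis cascade:
  F = 1.660 + (7.925 − 1)/18.20 + (1.545 − 1)/2.296 + (5.272 − 1)/1.486 = 5.153
NF = 10 log₁₀(5.153) = 7.12 dB

7.12 dB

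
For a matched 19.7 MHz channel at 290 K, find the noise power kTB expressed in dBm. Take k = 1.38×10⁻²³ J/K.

−101.0 dBm

P_n = kTB = 1.38×10⁻²³ × 290 × 1.97×10⁷ = 7.88×10⁻¹⁴ W
In dBm: 10 log₁₀(7.88×10⁻¹⁴ / 10⁻³) = −101.0 dBm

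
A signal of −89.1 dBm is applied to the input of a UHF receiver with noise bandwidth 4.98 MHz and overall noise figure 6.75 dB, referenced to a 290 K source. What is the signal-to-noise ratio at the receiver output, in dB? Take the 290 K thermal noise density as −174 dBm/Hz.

Noise floor: N = −174 + 10 log₁₀(B) + NF
10 log₁₀(4.98×10⁶) = 66.97 dB
N = −174 + 66.97 + 6.75 = −100.28 dBm
SNR = P_sig − N = −89.1 − (−100.28) = 11.18 dB → 11.2 dB

11.2 dB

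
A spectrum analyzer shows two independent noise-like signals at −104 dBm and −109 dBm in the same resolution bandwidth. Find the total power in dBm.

Convert to linear, add, convert back:
P₁ = 3.98×10⁻¹⁴ W, P₂ = 1.26×10⁻¹⁴ W
P_tot = 5.24×10⁻¹⁴ W → 10 log₁₀(P_tot / 10⁻³) = −102.8 dBm

−102.8 dBm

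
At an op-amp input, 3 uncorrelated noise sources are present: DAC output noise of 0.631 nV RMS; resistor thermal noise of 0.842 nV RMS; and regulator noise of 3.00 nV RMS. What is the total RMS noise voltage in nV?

3.18 nV

Uncorrelated sources add in power (mean-square): V_tot = √(ΣV_i²)
V_tot = √[(6.31×10⁻¹⁰)² + (8.42×10⁻¹⁰)² + (3.00×10⁻⁹)²] = 3.18×10⁻⁹ V = 3.18 nV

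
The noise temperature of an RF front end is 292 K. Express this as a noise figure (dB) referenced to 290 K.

3.03 dB

F = 1 + T_e/T₀ = 1 + 292/290 = 2.0069
NF = 10 log₁₀(2.0069) = 3.03 dB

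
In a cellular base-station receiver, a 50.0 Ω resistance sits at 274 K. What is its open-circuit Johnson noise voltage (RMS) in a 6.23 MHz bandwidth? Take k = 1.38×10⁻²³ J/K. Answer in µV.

2.17 µV

V_n = √(4kTRB)
4kTRB = 4 × 1.38×10⁻²³ × 274 × 5.00×10¹ × 6.23×10⁶ = 4.71×10⁻¹² V²
V_n = √(4.71×10⁻¹²) = 2.17×10⁻⁶ V = 2.17 µV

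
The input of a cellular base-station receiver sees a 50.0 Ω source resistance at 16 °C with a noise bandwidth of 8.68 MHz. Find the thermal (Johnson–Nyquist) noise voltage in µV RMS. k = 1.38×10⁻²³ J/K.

2.63 µV

T = 16 °C + 273.15 = 289.15 K
V_n = √(4kTRB)
4kTRB = 4 × 1.38×10⁻²³ × 289.15 × 5.00×10¹ × 8.68×10⁶ = 6.93×10⁻¹² V²
V_n = √(6.93×10⁻¹²) = 2.63×10⁻⁶ V = 2.63 µV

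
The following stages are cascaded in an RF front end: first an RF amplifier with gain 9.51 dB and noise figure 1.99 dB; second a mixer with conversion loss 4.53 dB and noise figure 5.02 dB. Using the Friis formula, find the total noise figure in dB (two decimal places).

Convert to linear (a loss of L dB is a gain of −L dB): F_i = 10^(NF_i/10), G_i = 10^(G_i,dB/10)
  Stage 1: F_1 = 10^(1.99/10) = 1.581, G_1 = 10^(9.51/10) = 8.933
  Stage 2: F_2 = 10^(5.02/10) = 3.177, G_2 = 10^(−4.53/10) = 0.3524
Friis cascade:
  F = 1.581 + (3.177 − 1)/8.933 = 1.825
NF = 10 log₁₀(1.825) = 2.61 dB

2.61 dB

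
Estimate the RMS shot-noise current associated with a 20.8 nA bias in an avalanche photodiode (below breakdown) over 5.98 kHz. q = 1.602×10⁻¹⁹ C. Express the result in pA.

6.31 pA

I_n = √(2qI·B)
2qI·B = 2 × 1.602×10⁻¹⁹ × 2.08×10⁻⁸ × 5.98×10³ = 3.99×10⁻²³ A²
I_n = √(3.99×10⁻²³) = 6.31×10⁻¹² A = 6.31 pA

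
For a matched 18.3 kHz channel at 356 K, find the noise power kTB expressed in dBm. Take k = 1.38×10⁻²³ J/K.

−130.5 dBm

P_n = kTB = 1.38×10⁻²³ × 356 × 1.83×10⁴ = 8.99×10⁻¹⁷ W
In dBm: 10 log₁₀(8.99×10⁻¹⁷ / 10⁻³) = −130.5 dBm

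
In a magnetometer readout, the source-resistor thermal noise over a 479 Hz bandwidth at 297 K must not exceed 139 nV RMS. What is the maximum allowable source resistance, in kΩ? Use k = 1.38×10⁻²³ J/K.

Johnson–Nyquist: V_n = √(4kTRB) ⇒ R = V_n² / (4kTB)
4kTB = 4 × 1.38×10⁻²³ × 297 × 4.79×10² = 7.85×10⁻¹⁸
R = (1.39×10⁻⁷)² / 7.85×10⁻¹⁸ = 2.46×10³ Ω = 2.46 kΩ

2.46 kΩ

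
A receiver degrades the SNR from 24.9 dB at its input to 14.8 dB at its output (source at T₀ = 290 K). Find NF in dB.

NF (dB) = SNR_in(dB) − SNR_out(dB) when the source is at T₀
NF = 24.9 − 14.8 = 10.1 dB

10.1 dB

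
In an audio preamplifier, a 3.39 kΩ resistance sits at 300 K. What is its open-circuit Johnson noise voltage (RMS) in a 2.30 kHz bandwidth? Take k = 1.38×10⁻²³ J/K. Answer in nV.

V_n = √(4kTRB)
4kTRB = 4 × 1.38×10⁻²³ × 300 × 3.39×10³ × 2.30×10³ = 1.29×10⁻¹³ V²
V_n = √(1.29×10⁻¹³) = 3.59×10⁻⁷ V = 359 nV

359 nV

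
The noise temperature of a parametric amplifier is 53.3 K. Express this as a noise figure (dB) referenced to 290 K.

F = 1 + T_e/T₀ = 1 + 53.3/290 = 1.18379
NF = 10 log₁₀(1.18379) = 0.733 dB

0.733 dB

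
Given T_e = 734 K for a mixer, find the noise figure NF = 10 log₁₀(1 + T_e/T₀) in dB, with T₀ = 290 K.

5.48 dB

F = 1 + T_e/T₀ = 1 + 734/290 = 3.53103
NF = 10 log₁₀(3.53103) = 5.48 dB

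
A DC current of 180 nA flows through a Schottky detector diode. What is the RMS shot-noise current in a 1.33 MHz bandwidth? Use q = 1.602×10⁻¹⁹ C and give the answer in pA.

I_n = √(2qI·B)
2qI·B = 2 × 1.602×10⁻¹⁹ × 1.80×10⁻⁷ × 1.33×10⁶ = 7.67×10⁻²⁰ A²
I_n = √(7.67×10⁻²⁰) = 2.77×10⁻¹⁰ A = 277 pA

277 pA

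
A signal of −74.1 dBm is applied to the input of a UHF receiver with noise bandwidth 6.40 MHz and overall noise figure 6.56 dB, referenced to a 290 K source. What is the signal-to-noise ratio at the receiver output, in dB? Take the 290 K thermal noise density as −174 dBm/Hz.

25.3 dB

Noise floor: N = −174 + 10 log₁₀(B) + NF
10 log₁₀(6.40×10⁶) = 68.06 dB
N = −174 + 68.06 + 6.56 = −99.38 dBm
SNR = P_sig − N = −74.1 − (−99.38) = 25.28 dB → 25.3 dB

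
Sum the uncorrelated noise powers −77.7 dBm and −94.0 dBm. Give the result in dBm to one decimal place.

−77.6 dBm

Convert to linear, add, convert back:
P₁ = 1.70×10⁻¹¹ W, P₂ = 3.98×10⁻¹³ W
P_tot = 1.74×10⁻¹¹ W → 10 log₁₀(P_tot / 10⁻³) = −77.6 dBm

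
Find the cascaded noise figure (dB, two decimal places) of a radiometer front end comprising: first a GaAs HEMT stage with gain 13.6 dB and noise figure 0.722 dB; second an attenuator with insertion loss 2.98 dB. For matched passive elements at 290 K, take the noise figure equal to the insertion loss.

0.88 dB

Convert to linear (a loss of L dB is a gain of −L dB): F_i = 10^(NF_i/10), G_i = 10^(G_i,dB/10)
  Stage 1: F_1 = 10^(0.722/10) = 1.181, G_1 = 10^(13.6/10) = 22.91
  Stage 2: F_2 = 10^(2.98/10) = 1.986, G_2 = 10^(−2.98/10) = 0.5035
Friis cascade:
  F = 1.181 + (1.986 − 1)/22.91 = 1.224
NF = 10 log₁₀(1.224) = 0.88 dB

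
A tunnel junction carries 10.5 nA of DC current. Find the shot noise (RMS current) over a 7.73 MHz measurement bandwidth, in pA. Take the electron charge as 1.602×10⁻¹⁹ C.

I_n = √(2qI·B)
2qI·B = 2 × 1.602×10⁻¹⁹ × 1.05×10⁻⁸ × 7.73×10⁶ = 2.60×10⁻²⁰ A²
I_n = √(2.60×10⁻²⁰) = 1.61×10⁻¹⁰ A = 161 pA

161 pA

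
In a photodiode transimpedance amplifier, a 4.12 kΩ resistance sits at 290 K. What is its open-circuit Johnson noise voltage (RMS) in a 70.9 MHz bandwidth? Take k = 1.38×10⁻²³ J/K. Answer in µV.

V_n = √(4kTRB)
4kTRB = 4 × 1.38×10⁻²³ × 290 × 4.12×10³ × 7.09×10⁷ = 4.68×10⁻⁹ V²
V_n = √(4.68×10⁻⁹) = 6.84×10⁻⁵ V = 68.4 µV

68.4 µV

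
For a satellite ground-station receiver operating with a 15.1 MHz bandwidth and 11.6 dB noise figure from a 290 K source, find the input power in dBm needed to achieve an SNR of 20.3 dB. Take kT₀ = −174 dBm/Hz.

Sensitivity = −174 + 10 log₁₀(B) + NF + SNR_min
= −174 + 71.79 + 11.6 + 20.3
= −70.31 dBm → −70.3 dBm

−70.3 dBm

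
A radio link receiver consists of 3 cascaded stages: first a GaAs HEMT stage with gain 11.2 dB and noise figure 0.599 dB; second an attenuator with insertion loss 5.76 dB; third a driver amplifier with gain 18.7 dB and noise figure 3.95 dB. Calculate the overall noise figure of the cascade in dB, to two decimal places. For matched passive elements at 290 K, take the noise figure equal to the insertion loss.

Convert to linear (a loss of L dB is a gain of −L dB): F_i = 10^(NF_i/10), G_i = 10^(G_i,dB/10)
  Stage 1: F_1 = 10^(0.599/10) = 1.148, G_1 = 10^(11.2/10) = 13.18
  Stage 2: F_2 = 10^(5.76/10) = 3.767, G_2 = 10^(−5.76/10) = 0.2655
  Stage 3: F_3 = 10^(3.95/10) = 2.483, G_3 = 10^(18.7/10) = 74.13
Friis cascade:
  F = 1.148 + (3.767 − 1)/13.18 + (2.483 − 1)/3.499 = 1.782
NF = 10 log₁₀(1.782) = 2.51 dB

2.51 dB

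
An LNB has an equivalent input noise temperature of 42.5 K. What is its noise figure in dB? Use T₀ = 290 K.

0.594 dB

F = 1 + T_e/T₀ = 1 + 42.5/290 = 1.14655
NF = 10 log₁₀(1.14655) = 0.594 dB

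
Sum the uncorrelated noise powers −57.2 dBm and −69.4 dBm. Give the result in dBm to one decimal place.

Convert to linear, add, convert back:
P₁ = 1.91×10⁻⁹ W, P₂ = 1.15×10⁻¹⁰ W
P_tot = 2.02×10⁻⁹ W → 10 log₁₀(P_tot / 10⁻³) = −56.9 dBm

−56.9 dBm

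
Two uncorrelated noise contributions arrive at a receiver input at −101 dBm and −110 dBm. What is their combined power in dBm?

Convert to linear, add, convert back:
P₁ = 7.94×10⁻¹⁴ W, P₂ = 1.00×10⁻¹⁴ W
P_tot = 8.94×10⁻¹⁴ W → 10 log₁₀(P_tot / 10⁻³) = −100.5 dBm

−100.5 dBm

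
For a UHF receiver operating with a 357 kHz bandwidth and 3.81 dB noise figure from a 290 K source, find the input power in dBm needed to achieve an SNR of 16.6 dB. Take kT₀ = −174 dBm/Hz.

Sensitivity = −174 + 10 log₁₀(B) + NF + SNR_min
= −174 + 55.53 + 3.81 + 16.6
= −98.06 dBm → −98.1 dBm

−98.1 dBm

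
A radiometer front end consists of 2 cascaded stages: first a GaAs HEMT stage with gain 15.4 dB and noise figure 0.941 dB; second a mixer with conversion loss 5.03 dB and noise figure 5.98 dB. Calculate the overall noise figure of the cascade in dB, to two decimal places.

1.23 dB

Convert to linear (a loss of L dB is a gain of −L dB): F_i = 10^(NF_i/10), G_i = 10^(G_i,dB/10)
  Stage 1: F_1 = 10^(0.941/10) = 1.242, G_1 = 10^(15.4/10) = 34.67
  Stage 2: F_2 = 10^(5.98/10) = 3.963, G_2 = 10^(−5.03/10) = 0.3141
Friis cascade:
  F = 1.242 + (3.963 − 1)/34.67 = 1.327
NF = 10 log₁₀(1.327) = 1.23 dB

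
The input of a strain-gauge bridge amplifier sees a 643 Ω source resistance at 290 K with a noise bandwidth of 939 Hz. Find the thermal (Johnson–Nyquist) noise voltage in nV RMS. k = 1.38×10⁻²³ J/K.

98.3 nV

V_n = √(4kTRB)
4kTRB = 4 × 1.38×10⁻²³ × 290 × 6.43×10² × 9.39×10² = 9.67×10⁻¹⁵ V²
V_n = √(9.67×10⁻¹⁵) = 9.83×10⁻⁸ V = 98.3 nV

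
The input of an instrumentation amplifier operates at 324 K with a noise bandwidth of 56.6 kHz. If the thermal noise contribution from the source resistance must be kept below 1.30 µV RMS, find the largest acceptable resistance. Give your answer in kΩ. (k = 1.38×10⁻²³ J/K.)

Johnson–Nyquist: V_n = √(4kTRB) ⇒ R = V_n² / (4kTB)
4kTB = 4 × 1.38×10⁻²³ × 324 × 5.66×10⁴ = 1.01×10⁻¹⁵
R = (1.30×10⁻⁶)² / 1.01×10⁻¹⁵ = 1.67×10³ Ω = 1.67 kΩ

1.67 kΩ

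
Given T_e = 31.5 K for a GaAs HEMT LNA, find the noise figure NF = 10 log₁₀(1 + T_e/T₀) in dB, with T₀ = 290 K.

F = 1 + T_e/T₀ = 1 + 31.5/290 = 1.10862
NF = 10 log₁₀(1.10862) = 0.448 dB

0.448 dB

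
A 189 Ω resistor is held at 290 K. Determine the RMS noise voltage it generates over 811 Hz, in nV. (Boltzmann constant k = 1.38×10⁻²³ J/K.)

V_n = √(4kTRB)
4kTRB = 4 × 1.38×10⁻²³ × 290 × 1.89×10² × 8.11×10² = 2.45×10⁻¹⁵ V²
V_n = √(2.45×10⁻¹⁵) = 4.95×10⁻⁸ V = 49.5 nV

49.5 nV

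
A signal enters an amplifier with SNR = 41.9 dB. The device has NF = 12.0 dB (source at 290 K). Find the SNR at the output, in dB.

29.9 dB

By definition F = SNR_in/SNR_out, so in dB: SNR_out = SNR_in − NF
SNR_out = 41.9 − 12.0 = 29.9 dB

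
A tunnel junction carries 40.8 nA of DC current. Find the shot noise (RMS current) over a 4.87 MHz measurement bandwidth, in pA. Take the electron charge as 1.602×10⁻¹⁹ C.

252 pA

I_n = √(2qI·B)
2qI·B = 2 × 1.602×10⁻¹⁹ × 4.08×10⁻⁸ × 4.87×10⁶ = 6.37×10⁻²⁰ A²
I_n = √(6.37×10⁻²⁰) = 2.52×10⁻¹⁰ A = 252 pA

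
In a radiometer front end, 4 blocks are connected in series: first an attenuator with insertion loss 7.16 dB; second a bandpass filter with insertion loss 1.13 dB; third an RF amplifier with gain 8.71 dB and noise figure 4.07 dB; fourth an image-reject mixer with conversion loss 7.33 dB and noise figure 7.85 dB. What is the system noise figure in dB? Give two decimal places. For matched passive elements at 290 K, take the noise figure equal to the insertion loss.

Convert to linear (a loss of L dB is a gain of −L dB): F_i = 10^(NF_i/10), G_i = 10^(G_i,dB/10)
  Stage 1: F_1 = 10^(7.16/10) = 5.200, G_1 = 10^(−7.16/10) = 0.1923
  Stage 2: F_2 = 10^(1.13/10) = 1.297, G_2 = 10^(−1.13/10) = 0.7709
  Stage 3: F_3 = 10^(4.07/10) = 2.553, G_3 = 10^(8.71/10) = 7.430
  Stage 4: F_4 = 10^(7.85/10) = 6.095, G_4 = 10^(−7.33/10) = 0.1849
Friis cascade:
  F = 5.200 + (1.297 − 1)/0.1923 + (2.553 − 1)/0.1483 + (6.095 − 1)/1.102 = 21.84
NF = 10 log₁₀(21.84) = 13.39 dB

13.39 dB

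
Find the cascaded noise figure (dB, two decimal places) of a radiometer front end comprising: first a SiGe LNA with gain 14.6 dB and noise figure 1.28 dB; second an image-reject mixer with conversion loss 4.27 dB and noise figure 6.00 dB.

Convert to linear (a loss of L dB is a gain of −L dB): F_i = 10^(NF_i/10), G_i = 10^(G_i,dB/10)
  Stage 1: F_1 = 10^(1.28/10) = 1.343, G_1 = 10^(14.6/10) = 28.84
  Stage 2: F_2 = 10^(6.00/10) = 3.981, G_2 = 10^(−4.27/10) = 0.3741
Friis cascade:
  F = 1.343 + (3.981 − 1)/28.84 = 1.446
NF = 10 log₁₀(1.446) = 1.60 dB

1.60 dB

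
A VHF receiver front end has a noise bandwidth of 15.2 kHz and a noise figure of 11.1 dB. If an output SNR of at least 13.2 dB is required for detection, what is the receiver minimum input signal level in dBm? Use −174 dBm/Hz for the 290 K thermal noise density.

Sensitivity = −174 + 10 log₁₀(B) + NF + SNR_min
= −174 + 41.82 + 11.1 + 13.2
= −107.88 dBm → −107.9 dBm

−107.9 dBm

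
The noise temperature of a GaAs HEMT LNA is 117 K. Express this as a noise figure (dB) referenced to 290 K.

F = 1 + T_e/T₀ = 1 + 117/290 = 1.40345
NF = 10 log₁₀(1.40345) = 1.47 dB

1.47 dB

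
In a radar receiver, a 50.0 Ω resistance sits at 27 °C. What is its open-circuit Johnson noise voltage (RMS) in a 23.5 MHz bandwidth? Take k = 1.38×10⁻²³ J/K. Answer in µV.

4.41 µV

T = 27 °C + 273.15 = 300.15 K
V_n = √(4kTRB)
4kTRB = 4 × 1.38×10⁻²³ × 300.15 × 5.00×10¹ × 2.35×10⁷ = 1.95×10⁻¹¹ V²
V_n = √(1.95×10⁻¹¹) = 4.41×10⁻⁶ V = 4.41 µV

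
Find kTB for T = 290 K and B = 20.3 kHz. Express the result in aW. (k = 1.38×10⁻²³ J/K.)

81.2 aW

P_n = kTB = 1.38×10⁻²³ × 290 × 2.03×10⁴ = 8.12×10⁻¹⁷ W = 81.2 aW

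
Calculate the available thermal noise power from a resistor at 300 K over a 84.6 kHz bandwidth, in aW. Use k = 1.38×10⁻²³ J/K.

350 aW

P_n = kTB = 1.38×10⁻²³ × 300 × 8.46×10⁴ = 3.50×10⁻¹⁶ W = 350 aW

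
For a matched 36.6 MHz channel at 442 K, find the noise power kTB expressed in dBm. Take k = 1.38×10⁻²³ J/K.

P_n = kTB = 1.38×10⁻²³ × 442 × 3.66×10⁷ = 2.23×10⁻¹³ W
In dBm: 10 log₁₀(2.23×10⁻¹³ / 10⁻³) = −96.5 dBm

−96.5 dBm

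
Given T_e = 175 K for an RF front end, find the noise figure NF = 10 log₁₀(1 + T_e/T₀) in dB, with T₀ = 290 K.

2.05 dB

F = 1 + T_e/T₀ = 1 + 175/290 = 1.60345
NF = 10 log₁₀(1.60345) = 2.05 dB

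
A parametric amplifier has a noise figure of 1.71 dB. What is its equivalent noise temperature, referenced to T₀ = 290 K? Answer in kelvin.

140 K

F = 10^(1.71/10) = 1.48252
T_e = (F − 1)·T₀ = (1.48252 − 1) × 290 = 140 K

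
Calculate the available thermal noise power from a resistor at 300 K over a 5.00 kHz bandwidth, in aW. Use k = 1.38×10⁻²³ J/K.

P_n = kTB = 1.38×10⁻²³ × 300 × 5.00×10³ = 2.07×10⁻¹⁷ W = 20.7 aW

20.7 aW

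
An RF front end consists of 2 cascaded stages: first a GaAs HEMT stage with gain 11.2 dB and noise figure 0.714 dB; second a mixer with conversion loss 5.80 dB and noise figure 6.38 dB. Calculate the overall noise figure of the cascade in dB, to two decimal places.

1.56 dB

Convert to linear (a loss of L dB is a gain of −L dB): F_i = 10^(NF_i/10), G_i = 10^(G_i,dB/10)
  Stage 1: F_1 = 10^(0.714/10) = 1.179, G_1 = 10^(11.2/10) = 13.18
  Stage 2: F_2 = 10^(6.38/10) = 4.345, G_2 = 10^(−5.80/10) = 0.2630
Friis cascade:
  F = 1.179 + (4.345 − 1)/13.18 = 1.432
NF = 10 log₁₀(1.432) = 1.56 dB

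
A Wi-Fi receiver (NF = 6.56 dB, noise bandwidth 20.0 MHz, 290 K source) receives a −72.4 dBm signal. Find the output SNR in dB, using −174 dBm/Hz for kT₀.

Noise floor: N = −174 + 10 log₁₀(B) + NF
10 log₁₀(2.00×10⁷) = 73.01 dB
N = −174 + 73.01 + 6.56 = −94.43 dBm
SNR = P_sig − N = −72.4 − (−94.43) = 22.03 dB → 22.0 dB

22.0 dB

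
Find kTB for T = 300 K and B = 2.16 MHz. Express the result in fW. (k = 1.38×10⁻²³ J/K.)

P_n = kTB = 1.38×10⁻²³ × 300 × 2.16×10⁶ = 8.94×10⁻¹⁵ W = 8.94 fW

8.94 fW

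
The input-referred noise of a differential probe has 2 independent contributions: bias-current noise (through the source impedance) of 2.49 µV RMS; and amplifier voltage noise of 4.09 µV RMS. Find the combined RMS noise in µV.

Uncorrelated sources add in power (mean-square): V_tot = √(ΣV_i²)
V_tot = √[(2.49×10⁻⁶)² + (4.09×10⁻⁶)²] = 4.79×10⁻⁶ V = 4.79 µV

4.79 µV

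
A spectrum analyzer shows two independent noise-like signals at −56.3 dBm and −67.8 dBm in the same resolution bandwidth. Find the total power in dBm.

−56.0 dBm

Convert to linear, add, convert back:
P₁ = 2.34×10⁻⁹ W, P₂ = 1.66×10⁻¹⁰ W
P_tot = 2.51×10⁻⁹ W → 10 log₁₀(P_tot / 10⁻³) = −56.0 dBm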